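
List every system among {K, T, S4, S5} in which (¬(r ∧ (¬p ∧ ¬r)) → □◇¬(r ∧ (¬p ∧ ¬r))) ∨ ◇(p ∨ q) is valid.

T, S4, S5

T-tableau for the negation ¬((¬(r ∧ (¬p ∧ ¬r)) → □◇¬(r ∧ (¬p ∧ ¬r))) ∨ ◇(p ∨ q)):
1. ¬((¬(r ∧ (¬p ∧ ¬r)) → □◇¬(r ∧ (¬p ∧ ¬r))) ∨ ◇(p ∨ q)), w0
2. ¬(¬(r ∧ (¬p ∧ ¬r)) → □◇¬(r ∧ (¬p ∧ ¬r))), w0
3. ¬◇(p ∨ q), w0
4. ¬(r ∧ (¬p ∧ ¬r)), w0
5. ¬□◇¬(r ∧ (¬p ∧ ¬r)), w0
6. ¬(p ∨ q), w0
7. ¬p, w0
8. ¬q, w0
9. ¬(¬p ∧ ¬r), w0
10. r, w0
11. ¬◇¬(r ∧ (¬p ∧ ¬r)), w1
12. ¬(p ∨ q), w1
13. ¬p, w1
14. ¬q, w1
15. r ∧ (¬p ∧ ¬r), w1
16. r, w1
17. ¬p ∧ ¬r, w1
18. ¬r, w1
Accessibility: w0Rw0, w0Rw1, w1Rw1
Branch closes: r and ¬r both at w1.
Every branch closes (one shown): valid in T, hence also in S4, S5 (every theorem of T is a theorem of S4 and S5).
K-tableau for the negation ¬((¬(r ∧ (¬p ∧ ¬r)) → □◇¬(r ∧ (¬p ∧ ¬r))) ∨ ◇(p ∨ q)):
1. ¬((¬(r ∧ (¬p ∧ ¬r)) → □◇¬(r ∧ (¬p ∧ ¬r))) ∨ ◇(p ∨ q)), w0
2. ¬(¬(r ∧ (¬p ∧ ¬r)) → □◇¬(r ∧ (¬p ∧ ¬r))), w0
3. ¬◇(p ∨ q), w0
4. ¬(r ∧ (¬p ∧ ¬r)), w0
5. ¬□◇¬(r ∧ (¬p ∧ ¬r)), w0
6. ¬(¬p ∧ ¬r), w0
7. r, w0
8. ¬◇¬(r ∧ (¬p ∧ ¬r)), w1
9. ¬(p ∨ q), w1
10. ¬p, w1
11. ¬q, w1
Accessibility: w0Rw1
Complete open branch: countermodel on a K-frame, so not valid in K.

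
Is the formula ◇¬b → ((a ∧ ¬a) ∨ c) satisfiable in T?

Satisfiable

1. ◇¬b → ((a ∧ ¬a) ∨ c), 0
2. (a ∧ ¬a) ∨ c, 0
3. c, 0
Accessibility: 0R0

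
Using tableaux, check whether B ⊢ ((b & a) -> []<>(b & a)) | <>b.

Valid

Tableau for the negation ~(((b & a) -> []<>(b & a)) | <>b):
1. ~(((b & a) -> []<>(b & a)) | <>b), 0
2. ~((b & a) -> []<>(b & a)), 0
3. ~<>b, 0
4. b & a, 0
5. ~[]<>(b & a), 0
6. b, 0
7. a, 0
8. ~b, 0
Accessibility: 0R0
Branch closes: b and ~b both at 0.
All branches of the negation close; one closing branch shown above.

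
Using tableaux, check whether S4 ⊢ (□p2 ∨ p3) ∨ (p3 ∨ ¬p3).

Yes, valid

Tableau for the negation ¬((□p2 ∨ p3) ∨ (p3 ∨ ¬p3)):
1. ¬((□p2 ∨ p3) ∨ (p3 ∨ ¬p3)), w0
2. ¬(□p2 ∨ p3), w0   [¬∨-rule on 1]
3. ¬(p3 ∨ ¬p3), w0   [¬∨-rule on 1]
4. ¬□p2, w0   [¬∨-rule on 2]
5. ¬p3, w0   [¬∨-rule on 2]
6. p3, w0   [¬∨-rule on 3]
Accessibility: w0Rw0
Branch closes: p3 and ¬p3 both at w0.
All branches of the negation close; one closing branch shown above.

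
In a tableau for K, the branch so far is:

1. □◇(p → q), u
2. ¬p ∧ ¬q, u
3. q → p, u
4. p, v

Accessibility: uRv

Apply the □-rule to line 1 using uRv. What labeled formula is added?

◇(p → q), v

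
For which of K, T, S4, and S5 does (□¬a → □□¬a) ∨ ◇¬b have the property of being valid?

S4, S5

S4-tableau for the negation ¬((□¬a → □□¬a) ∨ ◇¬b):
1. ¬((□¬a → □□¬a) ∨ ◇¬b), 0
2. ¬(□¬a → □□¬a), 0
3. ¬◇¬b, 0
4. □¬a, 0
5. ¬□□¬a, 0
6. b, 0
7. ¬a, 0
8. ¬□¬a, 1
9. b, 1
10. ¬a, 1
11. a, 2
12. b, 2
13. ¬a, 2
Accessibility: 0R0, 0R1, 0R2, 1R1, 1R2, 2R2
Branch closes: a and ¬a both at 2.
Every branch closes (one shown): valid in S4, hence also in S5 (every theorem of S4 is a theorem of S5).
T-tableau for the negation ¬((□¬a → □□¬a) ∨ ◇¬b):
1. ¬((□¬a → □□¬a) ∨ ◇¬b), 0
2. ¬(□¬a → □□¬a), 0
3. ¬◇¬b, 0
4. □¬a, 0
5. ¬□□¬a, 0
6. b, 0
7. ¬a, 0
8. ¬□¬a, 1
9. b, 1
10. ¬a, 1
11. a, 2
Accessibility: 0R0, 0R1, 1R1, 1R2, 2R2
Complete open branch: countermodel on a T-frame, so not valid in T, nor in K (the same frame is also a K-frame).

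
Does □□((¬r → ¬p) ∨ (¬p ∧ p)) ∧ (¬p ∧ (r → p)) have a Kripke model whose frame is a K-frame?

1. □□((¬r → ¬p) ∨ (¬p ∧ p)) ∧ (¬p ∧ (r → p)), u
2. □□((¬r → ¬p) ∨ (¬p ∧ p)), u   [∧-rule on 1]
3. ¬p ∧ (r → p), u   [∧-rule on 1]
4. ¬p, u   [∧-rule on 3]
5. r → p, u   [∧-rule on 3]
6. ¬r, u   [→-rule on 5 (branches; this branch)]

Satisfiable (open branch found)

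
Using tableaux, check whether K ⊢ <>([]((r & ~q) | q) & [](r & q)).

Not valid

Tableau for the negation ~<>([]((r & ~q) | q) & [](r & q)):
1. ~<>([]((r & ~q) | q) & [](r & q)), u
The negation has an open branch (countermodel exists).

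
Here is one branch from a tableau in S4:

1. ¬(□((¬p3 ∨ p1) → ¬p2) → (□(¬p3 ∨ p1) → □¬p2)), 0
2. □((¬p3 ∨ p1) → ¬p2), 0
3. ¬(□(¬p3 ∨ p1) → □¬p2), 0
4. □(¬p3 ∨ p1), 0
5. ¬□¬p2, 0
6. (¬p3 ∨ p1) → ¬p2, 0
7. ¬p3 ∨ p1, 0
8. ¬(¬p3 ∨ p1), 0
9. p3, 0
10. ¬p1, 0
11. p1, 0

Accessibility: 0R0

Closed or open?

Yes, closed

Both p1 and ¬p1 appear at 0.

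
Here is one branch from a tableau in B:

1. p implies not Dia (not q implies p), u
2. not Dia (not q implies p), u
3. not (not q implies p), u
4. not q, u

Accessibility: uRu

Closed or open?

Not closed

No atom appears with both signs at the same world.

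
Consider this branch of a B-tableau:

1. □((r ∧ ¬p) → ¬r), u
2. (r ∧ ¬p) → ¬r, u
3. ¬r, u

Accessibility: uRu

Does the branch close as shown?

There is no literal clash: for every atom and world, at most one sign appears.

Not closed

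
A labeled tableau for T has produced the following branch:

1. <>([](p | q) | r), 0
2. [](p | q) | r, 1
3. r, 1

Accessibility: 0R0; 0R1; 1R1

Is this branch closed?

There is no literal clash: for every atom and world, at most one sign appears.

Not closed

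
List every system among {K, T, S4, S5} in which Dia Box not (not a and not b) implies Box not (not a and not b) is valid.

S5

S5-tableau for the negation not (Dia Box not (not a and not b) implies Box not (not a and not b)):
1. not (Dia Box not (not a and not b) implies Box not (not a and not b)), u
2. Dia Box not (not a and not b), u   [neg-implies-rule on 1]
3. not Box not (not a and not b), u   [neg-implies-rule on 1]
4. Box not (not a and not b), v   [Dia-rule on 2: fresh world v, uRv]
5. not (not a and not b), u   [Box-rule on 4 via vRu]
6. not (not a and not b), v   [Box-rule on 4 via vRv]
7. b, u   [neg-and-rule on 5 (branches; this branch)]
8. b, v   [neg-and-rule on 6 (branches; this branch)]
9. not a and not b, w   [neg-Box-rule on 3: fresh world w, uRw]
10. not a, w   [and-rule on 9]
11. not b, w   [and-rule on 9]
12. not (not a and not b), w   [Box-rule on 4 via vRw]
13. b, w   [neg-and-rule on 12 (branches; this branch)]
Accessibility: uRu, uRv, uRw, vRu, vRv, vRw, wRu, wRv, wRw
Branch closes: b and not b both at w.
Every branch closes (one shown): valid in S5.
S4-tableau for the negation not (Dia Box not (not a and not b) implies Box not (not a and not b)):
1. not (Dia Box not (not a and not b) implies Box not (not a and not b)), u
2. Dia Box not (not a and not b), u   [neg-implies-rule on 1]
3. not Box not (not a and not b), u   [neg-implies-rule on 1]
4. Box not (not a and not b), v   [Dia-rule on 2: fresh world v, uRv]
5. not (not a and not b), v   [Box-rule on 4 via vRv]
6. b, v   [neg-and-rule on 5 (branches; this branch)]
7. not a and not b, w   [neg-Box-rule on 3: fresh world w, uRw]
8. not a, w   [and-rule on 7]
9. not b, w   [and-rule on 7]
Accessibility: uRu, uRv, uRw, vRv, wRw
Complete open branch: countermodel on an S4-frame, so not valid in S4, nor in K, T (the same frame is also a K-frame and a T-frame).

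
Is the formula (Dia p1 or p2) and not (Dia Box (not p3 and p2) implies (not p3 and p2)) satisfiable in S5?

1. (Dia p1 or p2) and not (Dia Box (not p3 and p2) implies (not p3 and p2)), w0
2. Dia p1 or p2, w0
3. not (Dia Box (not p3 and p2) implies (not p3 and p2)), w0
4. Dia Box (not p3 and p2), w0
5. not (not p3 and p2), w0
6. p2, w0
7. p3, w0
8. Box (not p3 and p2), w1
9. not p3 and p2, w0
10. not p3, w0
Accessibility: w0Rw0, w0Rw1, w1Rw0, w1Rw1
Branch closes: p3 and not p3 both at w0.
Every branch closes; the branch above is one of them.

Unsatisfiable (every branch closes)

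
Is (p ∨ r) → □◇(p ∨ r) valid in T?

Tableau for the negation ¬((p ∨ r) → □◇(p ∨ r)):
1. ¬((p ∨ r) → □◇(p ∨ r)), w0
2. p ∨ r, w0
3. ¬□◇(p ∨ r), w0
4. r, w0
5. ¬◇(p ∨ r), w1
6. ¬(p ∨ r), w1
7. ¬p, w1
8. ¬r, w1
Accessibility: w0Rw0, w0Rw1, w1Rw1
The negation has an open branch (countermodel exists).

Invalid (countermodel exists)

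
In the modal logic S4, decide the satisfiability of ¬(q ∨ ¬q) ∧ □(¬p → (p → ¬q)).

1. ¬(q ∨ ¬q) ∧ □(¬p → (p → ¬q)), w0
2. ¬(q ∨ ¬q), w0
3. □(¬p → (p → ¬q)), w0
4. ¬q, w0
5. q, w0
Accessibility: w0Rw0
Branch closes: q and ¬q both at w0.
Every branch closes; the branch above is one of them.

No, unsatisfiable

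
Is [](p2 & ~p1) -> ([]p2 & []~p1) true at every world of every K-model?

Valid in K

Tableau for the negation ~([](p2 & ~p1) -> ([]p2 & []~p1)):
1. ~([](p2 & ~p1) -> ([]p2 & []~p1)), w0
2. [](p2 & ~p1), w0   [~->-rule on 1]
3. ~([]p2 & []~p1), w0   [~->-rule on 1]
4. ~[]~p1, w0   [~&-rule on 3 (branches; this branch)]
5. p1, w1   [~[]-rule on 4: fresh world w1, w0Rw1]
6. p2 & ~p1, w1   [[]-rule on 2 via w0Rw1]
7. p2, w1   [&-rule on 6]
8. ~p1, w1   [&-rule on 6]
Accessibility: w0Rw1
Branch closes: p1 and ~p1 both at w1.
All branches of the negation close; one closing branch shown above.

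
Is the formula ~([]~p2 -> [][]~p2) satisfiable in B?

1. ~([]~p2 -> [][]~p2), 0
2. []~p2, 0
3. ~[][]~p2, 0
4. ~p2, 0
5. ~[]~p2, 1
6. ~p2, 1
7. p2, 2
Accessibility: 0R0, 0R1, 1R0, 1R1, 1R2, 2R1, 2R2

Satisfiable (open branch found)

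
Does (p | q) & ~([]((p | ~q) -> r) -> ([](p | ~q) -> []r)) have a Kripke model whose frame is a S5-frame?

1. (p | q) & ~([]((p | ~q) -> r) -> ([](p | ~q) -> []r)), u
2. p | q, u   [&-rule on 1]
3. ~([]((p | ~q) -> r) -> ([](p | ~q) -> []r)), u   [&-rule on 1]
4. []((p | ~q) -> r), u   [~->-rule on 3]
5. ~([](p | ~q) -> []r), u   [~->-rule on 3]
6. [](p | ~q), u   [~->-rule on 5]
7. ~[]r, u   [~->-rule on 5]
8. (p | ~q) -> r, u   [[]-rule on 4 via uRu]
9. p | ~q, u   [[]-rule on 6 via uRu]
10. q, u   [|-rule on 2 (branches; this branch)]
11. r, u   [->-rule on 8 (branches; this branch)]
12. p, u   [|-rule on 9 (branches; this branch)]
13. ~r, v   [~[]-rule on 7: fresh world v, uRv]
14. (p | ~q) -> r, v   [[]-rule on 4 via uRv]
15. p | ~q, v   [[]-rule on 6 via uRv]
16. ~(p | ~q), v   [->-rule on 14 (branches; this branch)]
17. ~p, v   [~|-rule on 16]
18. q, v   [~|-rule on 16]
19. ~q, v   [|-rule on 15 (branches; this branch)]
Accessibility: uRu, uRv, vRu, vRv
Branch closes: q and ~q both at v.
Every branch closes; the branch above is one of them.

Unsatisfiable (every branch closes)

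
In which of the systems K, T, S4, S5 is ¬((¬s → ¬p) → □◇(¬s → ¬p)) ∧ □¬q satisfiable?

S4-tableau for the formula:
1. ¬((¬s → ¬p) → □◇(¬s → ¬p)) ∧ □¬q, u
2. ¬((¬s → ¬p) → □◇(¬s → ¬p)), u   [∧-rule on 1]
3. □¬q, u   [∧-rule on 1]
4. ¬s → ¬p, u   [¬→-rule on 2]
5. ¬□◇(¬s → ¬p), u   [¬→-rule on 2]
6. ¬q, u   [□-rule on 3 via uRu]
7. ¬p, u   [→-rule on 4 (branches; this branch)]
8. ¬◇(¬s → ¬p), v   [¬□-rule on 5: fresh world v, uRv]
9. ¬q, v   [□-rule on 3 via uRv]
10. ¬(¬s → ¬p), v   [¬◇-rule on 8 via vRv]
11. ¬s, v   [¬→-rule on 10]
12. p, v   [¬→-rule on 10]
Accessibility: uRu, uRv, vRv
Complete open branch: satisfiable in S4, hence also in K, T (this S4-model is also a K-model and a T-model).
S5-tableau for the formula:
1. ¬((¬s → ¬p) → □◇(¬s → ¬p)) ∧ □¬q, u
2. ¬((¬s → ¬p) → □◇(¬s → ¬p)), u   [∧-rule on 1]
3. □¬q, u   [∧-rule on 1]
4. ¬s → ¬p, u   [¬→-rule on 2]
5. ¬□◇(¬s → ¬p), u   [¬→-rule on 2]
6. ¬q, u   [□-rule on 3 via uRu]
7. ¬p, u   [→-rule on 4 (branches; this branch)]
8. ¬◇(¬s → ¬p), v   [¬□-rule on 5: fresh world v, uRv]
9. ¬q, v   [□-rule on 3 via uRv]
10. ¬(¬s → ¬p), u   [¬◇-rule on 8 via vRu]
11. ¬s, u   [¬→-rule on 10]
12. p, u   [¬→-rule on 10]
Accessibility: uRu, uRv, vRu, vRv
Branch closes: p and ¬p both at u.
Every branch closes (one shown): unsatisfiable in S5.

K, T, S4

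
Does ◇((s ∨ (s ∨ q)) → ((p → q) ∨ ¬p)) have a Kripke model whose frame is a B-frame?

Yes, satisfiable

1. ◇((s ∨ (s ∨ q)) → ((p → q) ∨ ¬p)), w0
2. (s ∨ (s ∨ q)) → ((p → q) ∨ ¬p), w1
3. (p → q) ∨ ¬p, w1
4. ¬p, w1
Accessibility: w0Rw0, w0Rw1, w1Rw0, w1Rw1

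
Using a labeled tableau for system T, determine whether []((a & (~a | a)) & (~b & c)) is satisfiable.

Yes, satisfiable

1. []((a & (~a | a)) & (~b & c)), 0
2. (a & (~a | a)) & (~b & c), 0
3. a & (~a | a), 0
4. ~b & c, 0
5. a, 0
6. ~a | a, 0
7. ~b, 0
8. c, 0
Accessibility: 0R0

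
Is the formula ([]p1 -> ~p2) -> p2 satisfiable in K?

1. ([]p1 -> ~p2) -> p2, 0
2. p2, 0

Satisfiable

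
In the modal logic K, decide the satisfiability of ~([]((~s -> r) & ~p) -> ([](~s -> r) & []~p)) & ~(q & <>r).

1. ~([]((~s -> r) & ~p) -> ([](~s -> r) & []~p)) & ~(q & <>r), 0
2. ~([]((~s -> r) & ~p) -> ([](~s -> r) & []~p)), 0
3. ~(q & <>r), 0
4. []((~s -> r) & ~p), 0
5. ~([](~s -> r) & []~p), 0
6. ~<>r, 0
7. ~[](~s -> r), 0
8. ~(~s -> r), 1
9. ~s, 1
10. ~r, 1
11. (~s -> r) & ~p, 1
12. ~s -> r, 1
13. ~p, 1
14. r, 1
Accessibility: 0R1
Branch closes: r and ~r both at 1.
(One branch shown.) All branches close.

Unsatisfiable (every branch closes)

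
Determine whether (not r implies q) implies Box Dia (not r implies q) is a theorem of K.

No, not valid

Tableau for the negation not ((not r implies q) implies Box Dia (not r implies q)):
1. not ((not r implies q) implies Box Dia (not r implies q)), w0
2. not r implies q, w0
3. not Box Dia (not r implies q), w0
4. q, w0
5. not Dia (not r implies q), w1
Accessibility: w0Rw1
The negation has an open branch (countermodel exists).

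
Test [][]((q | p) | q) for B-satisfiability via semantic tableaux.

Satisfiable (open branch found)

1. [][]((q | p) | q), u
2. []((q | p) | q), u
3. (q | p) | q, u
4. q, u
Accessibility: uRu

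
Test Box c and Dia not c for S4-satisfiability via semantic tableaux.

No, unsatisfiable

1. Box c and Dia not c, u
2. Box c, u
3. Dia not c, u
4. c, u
5. not c, v
6. c, v
Accessibility: uRu, uRv, vRv
Branch closes: c and not c both at v.
(One branch shown.) All branches close.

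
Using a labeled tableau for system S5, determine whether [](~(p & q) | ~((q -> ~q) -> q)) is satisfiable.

1. [](~(p & q) | ~((q -> ~q) -> q)), w0
2. ~(p & q) | ~((q -> ~q) -> q), w0
3. ~((q -> ~q) -> q), w0
4. q -> ~q, w0
5. ~q, w0
Accessibility: w0Rw0

Satisfiable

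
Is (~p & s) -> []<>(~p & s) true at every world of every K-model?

Invalid (countermodel exists)

Tableau for the negation ~((~p & s) -> []<>(~p & s)):
1. ~((~p & s) -> []<>(~p & s)), w0
2. ~p & s, w0   [~->-rule on 1]
3. ~[]<>(~p & s), w0   [~->-rule on 1]
4. ~p, w0   [&-rule on 2]
5. s, w0   [&-rule on 2]
6. ~<>(~p & s), w1   [~[]-rule on 3: fresh world w1, w0Rw1]
Accessibility: w0Rw1
The negation has an open branch (countermodel exists).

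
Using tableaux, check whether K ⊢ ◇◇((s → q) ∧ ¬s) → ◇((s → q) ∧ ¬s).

Tableau for the negation ¬(◇◇((s → q) ∧ ¬s) → ◇((s → q) ∧ ¬s)):
1. ¬(◇◇((s → q) ∧ ¬s) → ◇((s → q) ∧ ¬s)), u
2. ◇◇((s → q) ∧ ¬s), u   [¬→-rule on 1]
3. ¬◇((s → q) ∧ ¬s), u   [¬→-rule on 1]
4. ◇((s → q) ∧ ¬s), v   [◇-rule on 2: fresh world v, uRv]
5. ¬((s → q) ∧ ¬s), v   [¬◇-rule on 3 via uRv]
6. s, v   [¬∧-rule on 5 (branches; this branch)]
7. (s → q) ∧ ¬s, w   [◇-rule on 4: fresh world w, vRw]
8. s → q, w   [∧-rule on 7]
9. ¬s, w   [∧-rule on 7]
10. q, w   [→-rule on 8 (branches; this branch)]
Accessibility: uRv, vRw
The negation has an open branch (countermodel exists).

Not valid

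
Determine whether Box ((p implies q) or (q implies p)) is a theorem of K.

Yes, valid

Tableau for the negation not Box ((p implies q) or (q implies p)):
1. not Box ((p implies q) or (q implies p)), 0
2. not ((p implies q) or (q implies p)), 1
3. not (p implies q), 1
4. not (q implies p), 1
5. p, 1
6. not q, 1
7. q, 1
8. not p, 1
Accessibility: 0R1
Branch closes: q and not q both at 1.
All branches of the negation close; one closing branch shown above.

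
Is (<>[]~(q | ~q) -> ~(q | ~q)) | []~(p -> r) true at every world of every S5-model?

Tableau for the negation ~((<>[]~(q | ~q) -> ~(q | ~q)) | []~(p -> r)):
1. ~((<>[]~(q | ~q) -> ~(q | ~q)) | []~(p -> r)), w0
2. ~(<>[]~(q | ~q) -> ~(q | ~q)), w0   [~|-rule on 1]
3. ~[]~(p -> r), w0   [~|-rule on 1]
4. <>[]~(q | ~q), w0   [~->-rule on 2]
5. q | ~q, w0   [~->-rule on 2]
6. ~q, w0   [|-rule on 5 (branches; this branch)]
7. p -> r, w1   [~[]-rule on 3: fresh world w1, w0Rw1]
8. r, w1   [->-rule on 7 (branches; this branch)]
9. []~(q | ~q), w2   [<>-rule on 4: fresh world w2, w0Rw2]
10. ~(q | ~q), w0   [[]-rule on 9 via w2Rw0]
11. q, w0   [~|-rule on 10]
Accessibility: w0Rw0, w0Rw1, w0Rw2, w1Rw0, w1Rw1, w1Rw2, w2Rw0, w2Rw1, w2Rw2
Branch closes: q and ~q both at w0.
Every branch of the negation's tableau closes; the branch above is one of them.

Valid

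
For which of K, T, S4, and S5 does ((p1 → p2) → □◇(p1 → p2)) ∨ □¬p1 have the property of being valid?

S5

S4-tableau for the negation ¬(((p1 → p2) → □◇(p1 → p2)) ∨ □¬p1):
1. ¬(((p1 → p2) → □◇(p1 → p2)) ∨ □¬p1), u
2. ¬((p1 → p2) → □◇(p1 → p2)), u
3. ¬□¬p1, u
4. p1 → p2, u
5. ¬□◇(p1 → p2), u
6. p2, u
7. p1, v
8. ¬◇(p1 → p2), w
9. ¬(p1 → p2), w
10. p1, w
11. ¬p2, w
Accessibility: uRu, uRv, uRw, vRv, wRw
Complete open branch: countermodel on an S4-frame, so not valid in S4, nor in K, T (the same frame is also a K-frame and a T-frame).
S5-tableau for the negation ¬(((p1 → p2) → □◇(p1 → p2)) ∨ □¬p1):
1. ¬(((p1 → p2) → □◇(p1 → p2)) ∨ □¬p1), u
2. ¬((p1 → p2) → □◇(p1 → p2)), u
3. ¬□¬p1, u
4. p1 → p2, u
5. ¬□◇(p1 → p2), u
6. p2, u
7. p1, v
8. ¬◇(p1 → p2), w
9. ¬(p1 → p2), u
10. p1, u
11. ¬p2, u
Accessibility: uRu, uRv, uRw, vRu, vRv, vRw, wRu, wRv, wRw
Branch closes: p2 and ¬p2 both at u.
Every branch closes (one shown): valid in S5.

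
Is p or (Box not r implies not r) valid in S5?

Yes, valid

Tableau for the negation not (p or (Box not r implies not r)):
1. not (p or (Box not r implies not r)), 0
2. not p, 0   [neg-or-rule on 1]
3. not (Box not r implies not r), 0   [neg-or-rule on 1]
4. Box not r, 0   [neg-implies-rule on 3]
5. r, 0   [neg-implies-rule on 3]
6. not r, 0   [Box-rule on 4 via 0R0]
Accessibility: 0R0
Branch closes: r and not r both at 0.
Every branch of the negation's tableau closes; the branch above is one of them.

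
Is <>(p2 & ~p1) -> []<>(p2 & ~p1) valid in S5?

Yes, valid

Tableau for the negation ~(<>(p2 & ~p1) -> []<>(p2 & ~p1)):
1. ~(<>(p2 & ~p1) -> []<>(p2 & ~p1)), 0
2. <>(p2 & ~p1), 0   [~->-rule on 1]
3. ~[]<>(p2 & ~p1), 0   [~->-rule on 1]
4. p2 & ~p1, 1   [<>-rule on 2: fresh world 1, 0R1]
5. p2, 1   [&-rule on 4]
6. ~p1, 1   [&-rule on 4]
7. ~<>(p2 & ~p1), 2   [~[]-rule on 3: fresh world 2, 0R2]
8. ~(p2 & ~p1), 0   [~<>-rule on 7 via 2R0]
9. ~(p2 & ~p1), 1   [~<>-rule on 7 via 2R1]
10. ~(p2 & ~p1), 2   [~<>-rule on 7 via 2R2]
11. p1, 0   [~&-rule on 8 (branches; this branch)]
12. p1, 1   [~&-rule on 9 (branches; this branch)]
Accessibility: 0R0, 0R1, 0R2, 1R0, 1R1, 1R2, 2R0, 2R1, 2R2
Branch closes: p1 and ~p1 both at 1.
All branches of the negation close; one closing branch shown above.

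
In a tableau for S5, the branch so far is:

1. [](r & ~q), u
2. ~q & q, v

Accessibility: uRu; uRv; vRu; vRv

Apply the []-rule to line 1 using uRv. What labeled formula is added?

r & ~q, v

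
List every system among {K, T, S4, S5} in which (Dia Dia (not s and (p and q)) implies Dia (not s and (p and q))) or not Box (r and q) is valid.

S4, S5

S4-tableau for the negation not ((Dia Dia (not s and (p and q)) implies Dia (not s and (p and q))) or not Box (r and q)):
1. not ((Dia Dia (not s and (p and q)) implies Dia (not s and (p and q))) or not Box (r and q)), u
2. not (Dia Dia (not s and (p and q)) implies Dia (not s and (p and q))), u
3. Box (r and q), u
4. Dia Dia (not s and (p and q)), u
5. not Dia (not s and (p and q)), u
6. r and q, u
7. r, u
8. q, u
9. not (not s and (p and q)), u
10. not (p and q), u
11. not p, u
12. Dia (not s and (p and q)), v
13. r and q, v
14. r, v
15. q, v
16. not (not s and (p and q)), v
17. not (p and q), v
18. not p, v
19. not s and (p and q), w
20. not s, w
21. p and q, w
22. p, w
23. q, w
24. r and q, w
25. r, w
26. not (not s and (p and q)), w
27. not (p and q), w
28. not q, w
Accessibility: uRu, uRv, uRw, vRv, vRw, wRw
Branch closes: q and not q both at w.
Every branch closes (one shown): valid in S4, hence also in S5 (every theorem of S4 is a theorem of S5).
T-tableau for the negation not ((Dia Dia (not s and (p and q)) implies Dia (not s and (p and q))) or not Box (r and q)):
1. not ((Dia Dia (not s and (p and q)) implies Dia (not s and (p and q))) or not Box (r and q)), u
2. not (Dia Dia (not s and (p and q)) implies Dia (not s and (p and q))), u
3. Box (r and q), u
4. Dia Dia (not s and (p and q)), u
5. not Dia (not s and (p and q)), u
6. r and q, u
7. r, u
8. q, u
9. not (not s and (p and q)), u
10. not (p and q), u
11. not p, u
12. Dia (not s and (p and q)), v
13. r and q, v
14. r, v
15. q, v
16. not (not s and (p and q)), v
17. not (p and q), v
18. not p, v
19. not s and (p and q), w
20. not s, w
21. p and q, w
22. p, w
23. q, w
Accessibility: uRu, uRv, vRv, vRw, wRw
Complete open branch: countermodel on a T-frame, so not valid in T, nor in K (the same frame is also a K-frame).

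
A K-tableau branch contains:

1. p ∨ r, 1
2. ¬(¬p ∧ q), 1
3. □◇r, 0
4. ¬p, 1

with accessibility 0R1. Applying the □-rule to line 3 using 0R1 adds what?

◇r, 1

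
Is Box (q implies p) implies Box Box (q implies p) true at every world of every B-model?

Invalid (countermodel exists)

Tableau for the negation not (Box (q implies p) implies Box Box (q implies p)):
1. not (Box (q implies p) implies Box Box (q implies p)), w0
2. Box (q implies p), w0   [neg-implies-rule on 1]
3. not Box Box (q implies p), w0   [neg-implies-rule on 1]
4. q implies p, w0   [Box-rule on 2 via w0Rw0]
5. p, w0   [implies-rule on 4 (branches; this branch)]
6. not Box (q implies p), w1   [neg-Box-rule on 3: fresh world w1, w0Rw1]
7. q implies p, w1   [Box-rule on 2 via w0Rw1]
8. p, w1   [implies-rule on 7 (branches; this branch)]
9. not (q implies p), w2   [neg-Box-rule on 6: fresh world w2, w1Rw2]
10. q, w2   [neg-implies-rule on 9]
11. not p, w2   [neg-implies-rule on 9]
Accessibility: w0Rw0, w0Rw1, w1Rw0, w1Rw1, w1Rw2, w2Rw1, w2Rw2
The negation has an open branch (countermodel exists).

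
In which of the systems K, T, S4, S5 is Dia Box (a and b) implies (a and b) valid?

S5

S4-tableau for the negation not (Dia Box (a and b) implies (a and b)):
1. not (Dia Box (a and b) implies (a and b)), 0
2. Dia Box (a and b), 0
3. not (a and b), 0
4. not b, 0
5. Box (a and b), 1
6. a and b, 1
7. a, 1
8. b, 1
Accessibility: 0R0, 0R1, 1R1
Complete open branch: countermodel on an S4-frame, so not valid in S4, nor in K, T (the same frame is also a K-frame and a T-frame).
S5-tableau for the negation not (Dia Box (a and b) implies (a and b)):
1. not (Dia Box (a and b) implies (a and b)), 0
2. Dia Box (a and b), 0
3. not (a and b), 0
4. not b, 0
5. Box (a and b), 1
6. a and b, 0
7. a, 0
8. b, 0
Accessibility: 0R0, 0R1, 1R0, 1R1
Branch closes: b and not b both at 0.
Every branch closes (one shown): valid in S5.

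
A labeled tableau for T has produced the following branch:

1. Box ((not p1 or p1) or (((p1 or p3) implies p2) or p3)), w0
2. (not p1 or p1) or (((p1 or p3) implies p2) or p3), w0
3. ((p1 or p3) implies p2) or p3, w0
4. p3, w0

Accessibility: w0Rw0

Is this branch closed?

No atom appears with both signs at the same world.

Not closed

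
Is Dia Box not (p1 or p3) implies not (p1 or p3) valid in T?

Tableau for the negation not (Dia Box not (p1 or p3) implies not (p1 or p3)):
1. not (Dia Box not (p1 or p3) implies not (p1 or p3)), w0
2. Dia Box not (p1 or p3), w0
3. p1 or p3, w0
4. p3, w0
5. Box not (p1 or p3), w1
6. not (p1 or p3), w1
7. not p1, w1
8. not p3, w1
Accessibility: w0Rw0, w0Rw1, w1Rw1
The negation has an open branch (countermodel exists).

No, not valid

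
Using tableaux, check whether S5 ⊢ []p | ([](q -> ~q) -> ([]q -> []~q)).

Tableau for the negation ~([]p | ([](q -> ~q) -> ([]q -> []~q))):
1. ~([]p | ([](q -> ~q) -> ([]q -> []~q))), u
2. ~[]p, u
3. ~([](q -> ~q) -> ([]q -> []~q)), u
4. [](q -> ~q), u
5. ~([]q -> []~q), u
6. []q, u
7. ~[]~q, u
8. q -> ~q, u
9. q, u
10. ~q, u
Accessibility: uRu
Branch closes: q and ~q both at u.
Every branch of the negation's tableau closes; the branch above is one of them.

Yes, valid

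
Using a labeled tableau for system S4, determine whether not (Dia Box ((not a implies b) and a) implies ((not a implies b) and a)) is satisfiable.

1. not (Dia Box ((not a implies b) and a) implies ((not a implies b) and a)), 0
2. Dia Box ((not a implies b) and a), 0   [neg-implies-rule on 1]
3. not ((not a implies b) and a), 0   [neg-implies-rule on 1]
4. not a, 0   [neg-and-rule on 3 (branches; this branch)]
5. Box ((not a implies b) and a), 1   [Dia-rule on 2: fresh world 1, 0R1]
6. (not a implies b) and a, 1   [Box-rule on 5 via 1R1]
7. not a implies b, 1   [and-rule on 6]
8. a, 1   [and-rule on 6]
9. b, 1   [implies-rule on 7 (branches; this branch)]
Accessibility: 0R0, 0R1, 1R1

Satisfiable (open branch found)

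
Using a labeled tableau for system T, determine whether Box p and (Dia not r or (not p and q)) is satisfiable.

Satisfiable (open branch found)

1. Box p and (Dia not r or (not p and q)), w0
2. Box p, w0
3. Dia not r or (not p and q), w0
4. p, w0
5. Dia not r, w0
6. not r, w1
7. p, w1
Accessibility: w0Rw0, w0Rw1, w1Rw1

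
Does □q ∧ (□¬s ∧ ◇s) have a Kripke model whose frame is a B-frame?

Unsatisfiable (every branch closes)

1. □q ∧ (□¬s ∧ ◇s), w0
2. □q, w0   [∧-rule on 1]
3. □¬s ∧ ◇s, w0   [∧-rule on 1]
4. □¬s, w0   [∧-rule on 3]
5. ◇s, w0   [∧-rule on 3]
6. q, w0   [□-rule on 2 via w0Rw0]
7. ¬s, w0   [□-rule on 4 via w0Rw0]
8. s, w1   [◇-rule on 5: fresh world w1, w0Rw1]
9. q, w1   [□-rule on 2 via w0Rw1]
10. ¬s, w1   [□-rule on 4 via w0Rw1]
Accessibility: w0Rw0, w0Rw1, w1Rw0, w1Rw1
Branch closes: s and ¬s both at w1.
(One branch shown.) All branches close.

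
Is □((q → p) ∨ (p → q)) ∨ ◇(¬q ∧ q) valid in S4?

Tableau for the negation ¬(□((q → p) ∨ (p → q)) ∨ ◇(¬q ∧ q)):
1. ¬(□((q → p) ∨ (p → q)) ∨ ◇(¬q ∧ q)), 0
2. ¬□((q → p) ∨ (p → q)), 0
3. ¬◇(¬q ∧ q), 0
4. ¬(¬q ∧ q), 0
5. ¬q, 0
6. ¬((q → p) ∨ (p → q)), 1
7. ¬(q → p), 1
8. ¬(p → q), 1
9. q, 1
10. ¬p, 1
11. p, 1
12. ¬q, 1
Accessibility: 0R0, 0R1, 1R1
Branch closes: p and ¬p both at 1.
All branches of the negation close; one closing branch shown above.

Valid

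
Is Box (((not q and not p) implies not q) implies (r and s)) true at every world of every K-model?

Invalid (countermodel exists)

Tableau for the negation not Box (((not q and not p) implies not q) implies (r and s)):
1. not Box (((not q and not p) implies not q) implies (r and s)), 0
2. not (((not q and not p) implies not q) implies (r and s)), 1   [neg-Box-rule on 1: fresh world 1, 0R1]
3. (not q and not p) implies not q, 1   [neg-implies-rule on 2]
4. not (r and s), 1   [neg-implies-rule on 2]
5. not q, 1   [implies-rule on 3 (branches; this branch)]
6. not s, 1   [neg-and-rule on 4 (branches; this branch)]
Accessibility: 0R1
The negation has an open branch (countermodel exists).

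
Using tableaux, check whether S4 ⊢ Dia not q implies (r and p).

Not valid

Tableau for the negation not (Dia not q implies (r and p)):
1. not (Dia not q implies (r and p)), u
2. Dia not q, u   [neg-implies-rule on 1]
3. not (r and p), u   [neg-implies-rule on 1]
4. not p, u   [neg-and-rule on 3 (branches; this branch)]
5. not q, v   [Dia-rule on 2: fresh world v, uRv]
Accessibility: uRu, uRv, vRv
The negation has an open branch (countermodel exists).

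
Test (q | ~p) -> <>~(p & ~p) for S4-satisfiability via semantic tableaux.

1. (q | ~p) -> <>~(p & ~p), 0
2. <>~(p & ~p), 0
3. ~(p & ~p), 1
4. p, 1
Accessibility: 0R0, 0R1, 1R1

Yes, satisfiable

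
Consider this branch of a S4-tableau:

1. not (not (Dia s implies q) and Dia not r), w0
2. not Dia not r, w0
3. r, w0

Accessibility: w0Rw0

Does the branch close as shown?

No world carries both an atom and its negation.

No, open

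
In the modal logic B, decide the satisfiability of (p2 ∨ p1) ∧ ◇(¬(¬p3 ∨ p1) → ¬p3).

1. (p2 ∨ p1) ∧ ◇(¬(¬p3 ∨ p1) → ¬p3), u
2. p2 ∨ p1, u   [∧-rule on 1]
3. ◇(¬(¬p3 ∨ p1) → ¬p3), u   [∧-rule on 1]
4. p1, u   [∨-rule on 2 (branches; this branch)]
5. ¬(¬p3 ∨ p1) → ¬p3, v   [◇-rule on 3: fresh world v, uRv]
6. ¬p3, v   [→-rule on 5 (branches; this branch)]
Accessibility: uRu, uRv, vRu, vRv

Yes, satisfiable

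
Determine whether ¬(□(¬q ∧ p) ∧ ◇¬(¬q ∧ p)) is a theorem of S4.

Valid in S4

Tableau for the negation □(¬q ∧ p) ∧ ◇¬(¬q ∧ p):
1. □(¬q ∧ p) ∧ ◇¬(¬q ∧ p), w0
2. □(¬q ∧ p), w0
3. ◇¬(¬q ∧ p), w0
4. ¬q ∧ p, w0
5. ¬q, w0
6. p, w0
7. ¬(¬q ∧ p), w1
8. ¬q ∧ p, w1
9. ¬q, w1
10. p, w1
11. ¬p, w1
Accessibility: w0Rw0, w0Rw1, w1Rw1
Branch closes: p and ¬p both at w1.
All branches of the negation close; one closing branch shown above.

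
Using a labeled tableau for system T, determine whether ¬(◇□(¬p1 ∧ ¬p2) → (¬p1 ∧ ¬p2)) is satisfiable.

Satisfiable (open branch found)

1. ¬(◇□(¬p1 ∧ ¬p2) → (¬p1 ∧ ¬p2)), w0
2. ◇□(¬p1 ∧ ¬p2), w0   [¬→-rule on 1]
3. ¬(¬p1 ∧ ¬p2), w0   [¬→-rule on 1]
4. p2, w0   [¬∧-rule on 3 (branches; this branch)]
5. □(¬p1 ∧ ¬p2), w1   [◇-rule on 2: fresh world w1, w0Rw1]
6. ¬p1 ∧ ¬p2, w1   [□-rule on 5 via w1Rw1]
7. ¬p1, w1   [∧-rule on 6]
8. ¬p2, w1   [∧-rule on 6]
Accessibility: w0Rw0, w0Rw1, w1Rw1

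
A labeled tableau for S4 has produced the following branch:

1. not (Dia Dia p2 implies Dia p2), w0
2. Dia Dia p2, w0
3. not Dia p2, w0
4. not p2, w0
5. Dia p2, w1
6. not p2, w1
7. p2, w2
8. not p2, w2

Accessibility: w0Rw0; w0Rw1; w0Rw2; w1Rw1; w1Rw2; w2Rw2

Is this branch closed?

Both p2 and not p2 appear at w2.

Yes, closed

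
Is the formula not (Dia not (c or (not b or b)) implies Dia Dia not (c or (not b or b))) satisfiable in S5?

Unsatisfiable

1. not (Dia not (c or (not b or b)) implies Dia Dia not (c or (not b or b))), w0
2. Dia not (c or (not b or b)), w0   [neg-implies-rule on 1]
3. not Dia Dia not (c or (not b or b)), w0   [neg-implies-rule on 1]
4. not Dia not (c or (not b or b)), w0   [neg-Dia-rule on 3 via w0Rw0]
5. c or (not b or b), w0   [neg-Dia-rule on 4 via w0Rw0]
6. not b or b, w0   [or-rule on 5 (branches; this branch)]
7. b, w0   [or-rule on 6 (branches; this branch)]
8. not (c or (not b or b)), w1   [Dia-rule on 2: fresh world w1, w0Rw1]
9. not c, w1   [neg-or-rule on 8]
10. not (not b or b), w1   [neg-or-rule on 8]
11. b, w1   [neg-or-rule on 10]
12. not b, w1   [neg-or-rule on 10]
Accessibility: w0Rw0, w0Rw1, w1Rw0, w1Rw1
Branch closes: b and not b both at w1.
(One branch shown.) All branches close.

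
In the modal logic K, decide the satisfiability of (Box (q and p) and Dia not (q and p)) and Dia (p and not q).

Unsatisfiable

1. (Box (q and p) and Dia not (q and p)) and Dia (p and not q), w0
2. Box (q and p) and Dia not (q and p), w0
3. Dia (p and not q), w0
4. Box (q and p), w0
5. Dia not (q and p), w0
6. p and not q, w1
7. p, w1
8. not q, w1
9. q and p, w1
10. q, w1
Accessibility: w0Rw1
Branch closes: q and not q both at w1.
Every branch closes; the branch above is one of them.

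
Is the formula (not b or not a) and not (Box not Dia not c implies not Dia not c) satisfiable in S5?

1. (not b or not a) and not (Box not Dia not c implies not Dia not c), 0
2. not b or not a, 0
3. not (Box not Dia not c implies not Dia not c), 0
4. Box not Dia not c, 0
5. Dia not c, 0
6. not Dia not c, 0
7. c, 0
8. not a, 0
9. not c, 1
10. not Dia not c, 1
11. c, 1
Accessibility: 0R0, 0R1, 1R0, 1R1
Branch closes: c and not c both at 1.
All branches of the tableau close; one closing branch shown above.

Unsatisfiable (every branch closes)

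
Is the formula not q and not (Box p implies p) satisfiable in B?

1. not q and not (Box p implies p), w0
2. not q, w0   [and-rule on 1]
3. not (Box p implies p), w0   [and-rule on 1]
4. Box p, w0   [neg-implies-rule on 3]
5. not p, w0   [neg-implies-rule on 3]
6. p, w0   [Box-rule on 4 via w0Rw0]
Accessibility: w0Rw0
Branch closes: p and not p both at w0.
Every branch closes; the branch above is one of them.

Unsatisfiable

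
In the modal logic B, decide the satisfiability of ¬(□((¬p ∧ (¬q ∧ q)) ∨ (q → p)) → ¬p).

Satisfiable (open branch found)

1. ¬(□((¬p ∧ (¬q ∧ q)) ∨ (q → p)) → ¬p), 0
2. □((¬p ∧ (¬q ∧ q)) ∨ (q → p)), 0   [¬→-rule on 1]
3. p, 0   [¬→-rule on 1]
4. (¬p ∧ (¬q ∧ q)) ∨ (q → p), 0   [□-rule on 2 via 0R0]
5. q → p, 0   [∨-rule on 4 (branches; this branch)]
Accessibility: 0R0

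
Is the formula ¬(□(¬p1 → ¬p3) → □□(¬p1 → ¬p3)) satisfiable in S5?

1. ¬(□(¬p1 → ¬p3) → □□(¬p1 → ¬p3)), u
2. □(¬p1 → ¬p3), u
3. ¬□□(¬p1 → ¬p3), u
4. ¬p1 → ¬p3, u
5. ¬p3, u
6. ¬□(¬p1 → ¬p3), v
7. ¬p1 → ¬p3, v
8. ¬p3, v
9. ¬(¬p1 → ¬p3), w
10. ¬p1, w
11. p3, w
12. ¬p1 → ¬p3, w
13. ¬p3, w
Accessibility: uRu, uRv, uRw, vRu, vRv, vRw, wRu, wRv, wRw
Branch closes: p3 and ¬p3 both at w.
All branches of the tableau close; one closing branch shown above.

Unsatisfiable (every branch closes)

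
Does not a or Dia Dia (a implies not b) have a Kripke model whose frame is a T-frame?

Yes, satisfiable

1. not a or Dia Dia (a implies not b), u
2. Dia Dia (a implies not b), u
3. Dia (a implies not b), v
4. a implies not b, w
5. not b, w
Accessibility: uRu, uRv, vRv, vRw, wRw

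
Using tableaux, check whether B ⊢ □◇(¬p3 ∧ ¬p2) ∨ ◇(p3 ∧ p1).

Invalid (countermodel exists)

Tableau for the negation ¬(□◇(¬p3 ∧ ¬p2) ∨ ◇(p3 ∧ p1)):
1. ¬(□◇(¬p3 ∧ ¬p2) ∨ ◇(p3 ∧ p1)), w0
2. ¬□◇(¬p3 ∧ ¬p2), w0
3. ¬◇(p3 ∧ p1), w0
4. ¬(p3 ∧ p1), w0
5. ¬p1, w0
6. ¬◇(¬p3 ∧ ¬p2), w1
7. ¬(p3 ∧ p1), w1
8. ¬(¬p3 ∧ ¬p2), w0
9. ¬(¬p3 ∧ ¬p2), w1
10. ¬p1, w1
11. p2, w0
12. p2, w1
Accessibility: w0Rw0, w0Rw1, w1Rw0, w1Rw1
The negation has an open branch (countermodel exists).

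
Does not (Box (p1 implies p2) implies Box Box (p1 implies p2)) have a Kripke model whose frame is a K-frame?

1. not (Box (p1 implies p2) implies Box Box (p1 implies p2)), u
2. Box (p1 implies p2), u   [neg-implies-rule on 1]
3. not Box Box (p1 implies p2), u   [neg-implies-rule on 1]
4. not Box (p1 implies p2), v   [neg-Box-rule on 3: fresh world v, uRv]
5. p1 implies p2, v   [Box-rule on 2 via uRv]
6. p2, v   [implies-rule on 5 (branches; this branch)]
7. not (p1 implies p2), w   [neg-Box-rule on 4: fresh world w, vRw]
8. p1, w   [neg-implies-rule on 7]
9. not p2, w   [neg-implies-rule on 7]
Accessibility: uRv, vRw

Satisfiable (open branch found)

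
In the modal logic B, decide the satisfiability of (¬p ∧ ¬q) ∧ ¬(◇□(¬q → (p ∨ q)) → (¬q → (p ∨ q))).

No, unsatisfiable

1. (¬p ∧ ¬q) ∧ ¬(◇□(¬q → (p ∨ q)) → (¬q → (p ∨ q))), u
2. ¬p ∧ ¬q, u
3. ¬(◇□(¬q → (p ∨ q)) → (¬q → (p ∨ q))), u
4. ¬p, u
5. ¬q, u
6. ◇□(¬q → (p ∨ q)), u
7. ¬(¬q → (p ∨ q)), u
8. ¬(p ∨ q), u
9. □(¬q → (p ∨ q)), v
10. ¬q → (p ∨ q), u
11. ¬q → (p ∨ q), v
12. p ∨ q, u
13. p ∨ q, v
14. q, u
Accessibility: uRu, uRv, vRu, vRv
Branch closes: q and ¬q both at u.
Every branch closes; the branch above is one of them.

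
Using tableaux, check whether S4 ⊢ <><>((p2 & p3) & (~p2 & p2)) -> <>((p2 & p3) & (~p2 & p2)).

Valid

Tableau for the negation ~(<><>((p2 & p3) & (~p2 & p2)) -> <>((p2 & p3) & (~p2 & p2))):
1. ~(<><>((p2 & p3) & (~p2 & p2)) -> <>((p2 & p3) & (~p2 & p2))), w0
2. <><>((p2 & p3) & (~p2 & p2)), w0
3. ~<>((p2 & p3) & (~p2 & p2)), w0
4. ~((p2 & p3) & (~p2 & p2)), w0
5. ~(~p2 & p2), w0
6. ~p2, w0
7. <>((p2 & p3) & (~p2 & p2)), w1
8. ~((p2 & p3) & (~p2 & p2)), w1
9. ~(~p2 & p2), w1
10. ~p2, w1
11. (p2 & p3) & (~p2 & p2), w2
12. p2 & p3, w2
13. ~p2 & p2, w2
14. p2, w2
15. p3, w2
16. ~p2, w2
Accessibility: w0Rw0, w0Rw1, w0Rw2, w1Rw1, w1Rw2, w2Rw2
Branch closes: p2 and ~p2 both at w2.
All branches of the negation close; one closing branch shown above.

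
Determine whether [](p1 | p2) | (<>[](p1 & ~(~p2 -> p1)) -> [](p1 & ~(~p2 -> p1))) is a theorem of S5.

Valid in S5

Tableau for the negation ~([](p1 | p2) | (<>[](p1 & ~(~p2 -> p1)) -> [](p1 & ~(~p2 -> p1)))):
1. ~([](p1 | p2) | (<>[](p1 & ~(~p2 -> p1)) -> [](p1 & ~(~p2 -> p1)))), u
2. ~[](p1 | p2), u   [~|-rule on 1]
3. ~(<>[](p1 & ~(~p2 -> p1)) -> [](p1 & ~(~p2 -> p1))), u   [~|-rule on 1]
4. <>[](p1 & ~(~p2 -> p1)), u   [~->-rule on 3]
5. ~[](p1 & ~(~p2 -> p1)), u   [~->-rule on 3]
6. ~(p1 | p2), v   [~[]-rule on 2: fresh world v, uRv]
7. ~p1, v   [~|-rule on 6]
8. ~p2, v   [~|-rule on 6]
9. [](p1 & ~(~p2 -> p1)), w   [<>-rule on 4: fresh world w, uRw]
10. p1 & ~(~p2 -> p1), u   [[]-rule on 9 via wRu]
11. p1, u   [&-rule on 10]
12. ~(~p2 -> p1), u   [&-rule on 10]
13. ~p2, u   [~->-rule on 12]
14. ~p1, u   [~->-rule on 12]
Accessibility: uRu, uRv, uRw, vRu, vRv, vRw, wRu, wRv, wRw
Branch closes: p1 and ~p1 both at u.
Every branch of the negation's tableau closes; the branch above is one of them.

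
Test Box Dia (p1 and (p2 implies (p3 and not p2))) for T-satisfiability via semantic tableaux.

1. Box Dia (p1 and (p2 implies (p3 and not p2))), w0
2. Dia (p1 and (p2 implies (p3 and not p2))), w0   [Box-rule on 1 via w0Rw0]
3. p1 and (p2 implies (p3 and not p2)), w1   [Dia-rule on 2: fresh world w1, w0Rw1]
4. p1, w1   [and-rule on 3]
5. p2 implies (p3 and not p2), w1   [and-rule on 3]
6. Dia (p1 and (p2 implies (p3 and not p2))), w1   [Box-rule on 1 via w0Rw1]
7. p3 and not p2, w1   [implies-rule on 5 (branches; this branch)]
8. p3, w1   [and-rule on 7]
9. not p2, w1   [and-rule on 7]
10. p1 and (p2 implies (p3 and not p2)), w2   [Dia-rule on 6: fresh world w2, w1Rw2]
11. p1, w2   [and-rule on 10]
12. p2 implies (p3 and not p2), w2   [and-rule on 10]
13. p3 and not p2, w2   [implies-rule on 12 (branches; this branch)]
14. p3, w2   [and-rule on 13]
15. not p2, w2   [and-rule on 13]
Accessibility: w0Rw0, w0Rw1, w1Rw1, w1Rw2, w2Rw2

Yes, satisfiable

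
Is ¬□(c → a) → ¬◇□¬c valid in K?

Tableau for the negation ¬(¬□(c → a) → ¬◇□¬c):
1. ¬(¬□(c → a) → ¬◇□¬c), w0
2. ¬□(c → a), w0   [¬→-rule on 1]
3. ◇□¬c, w0   [¬→-rule on 1]
4. ¬(c → a), w1   [¬□-rule on 2: fresh world w1, w0Rw1]
5. c, w1   [¬→-rule on 4]
6. ¬a, w1   [¬→-rule on 4]
7. □¬c, w2   [◇-rule on 3: fresh world w2, w0Rw2]
Accessibility: w0Rw1, w0Rw2
The negation has an open branch (countermodel exists).

Invalid (countermodel exists)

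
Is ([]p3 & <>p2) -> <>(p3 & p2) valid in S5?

Valid

Tableau for the negation ~(([]p3 & <>p2) -> <>(p3 & p2)):
1. ~(([]p3 & <>p2) -> <>(p3 & p2)), w0
2. []p3 & <>p2, w0   [~->-rule on 1]
3. ~<>(p3 & p2), w0   [~->-rule on 1]
4. []p3, w0   [&-rule on 2]
5. <>p2, w0   [&-rule on 2]
6. ~(p3 & p2), w0   [~<>-rule on 3 via w0Rw0]
7. p3, w0   [[]-rule on 4 via w0Rw0]
8. ~p2, w0   [~&-rule on 6 (branches; this branch)]
9. p2, w1   [<>-rule on 5: fresh world w1, w0Rw1]
10. ~(p3 & p2), w1   [~<>-rule on 3 via w0Rw1]
11. p3, w1   [[]-rule on 4 via w0Rw1]
12. ~p2, w1   [~&-rule on 10 (branches; this branch)]
Accessibility: w0Rw0, w0Rw1, w1Rw0, w1Rw1
Branch closes: p2 and ~p2 both at w1.
All branches of the negation close; one closing branch shown above.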